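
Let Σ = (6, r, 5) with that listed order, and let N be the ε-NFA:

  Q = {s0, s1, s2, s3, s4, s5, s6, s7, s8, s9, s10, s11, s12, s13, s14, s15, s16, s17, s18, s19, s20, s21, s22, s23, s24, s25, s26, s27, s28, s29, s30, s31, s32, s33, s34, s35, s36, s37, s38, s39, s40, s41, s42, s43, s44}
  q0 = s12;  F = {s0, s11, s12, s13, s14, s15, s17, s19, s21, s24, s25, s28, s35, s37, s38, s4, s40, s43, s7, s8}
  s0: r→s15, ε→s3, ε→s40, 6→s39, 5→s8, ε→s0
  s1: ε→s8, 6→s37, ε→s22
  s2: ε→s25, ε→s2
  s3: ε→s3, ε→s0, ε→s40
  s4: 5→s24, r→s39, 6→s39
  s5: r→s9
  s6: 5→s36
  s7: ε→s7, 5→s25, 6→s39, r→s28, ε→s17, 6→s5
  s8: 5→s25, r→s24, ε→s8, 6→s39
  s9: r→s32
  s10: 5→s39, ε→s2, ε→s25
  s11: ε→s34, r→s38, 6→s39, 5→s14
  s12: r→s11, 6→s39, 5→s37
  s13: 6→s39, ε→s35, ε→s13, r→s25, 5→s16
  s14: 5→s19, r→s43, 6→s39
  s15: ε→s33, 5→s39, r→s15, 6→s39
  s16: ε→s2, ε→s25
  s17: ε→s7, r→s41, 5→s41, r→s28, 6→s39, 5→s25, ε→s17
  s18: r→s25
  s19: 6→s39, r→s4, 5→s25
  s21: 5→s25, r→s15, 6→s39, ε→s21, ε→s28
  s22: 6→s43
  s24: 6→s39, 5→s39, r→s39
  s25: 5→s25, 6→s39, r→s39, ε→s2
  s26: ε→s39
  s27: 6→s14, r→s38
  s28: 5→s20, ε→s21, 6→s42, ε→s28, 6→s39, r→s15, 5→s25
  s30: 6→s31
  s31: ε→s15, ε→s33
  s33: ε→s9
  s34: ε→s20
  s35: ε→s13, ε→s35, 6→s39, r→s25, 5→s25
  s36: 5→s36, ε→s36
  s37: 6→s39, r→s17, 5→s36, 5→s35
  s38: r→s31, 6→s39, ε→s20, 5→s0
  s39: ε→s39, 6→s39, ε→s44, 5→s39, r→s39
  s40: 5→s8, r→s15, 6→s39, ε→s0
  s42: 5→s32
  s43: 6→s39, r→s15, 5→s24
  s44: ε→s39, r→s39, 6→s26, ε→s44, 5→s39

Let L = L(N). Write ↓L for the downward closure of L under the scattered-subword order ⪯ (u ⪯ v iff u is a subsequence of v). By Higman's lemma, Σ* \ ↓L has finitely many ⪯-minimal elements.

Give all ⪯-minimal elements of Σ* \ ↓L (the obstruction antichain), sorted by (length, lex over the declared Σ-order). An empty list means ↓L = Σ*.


A = [6, rrr5, 5r5r, 55rr, 555r, r5r55].

|Q|=45, |F|=20, |δ|=126 (42 ε).
min D↑ (17 st, q0=0, F={1}): 0:6→1,r→2,5→3 1:6→1,r→1,5→1 2:6→1,r→4,5→5 3:6→1,r→6,5→7 4:6→1,r→8,5→9 5:6→1,r→10,5→11 6:6→1,r→12,5→13 7:6→1,r→13,5→13 8:6→1,r→8,5→1 9:6→1,r→8,5→14 10:6→1,r→8,5→15 11:6→1,r→16,5→13 12:6→1,r→8,5→13 13:6→1,r→1,5→13 14:6→1,r→15,5→13 15:6→1,r→1,5→1 16:6→1,r→1,5→15 [Hopcroft].
'6': N↓-sim [36, 7] end={s26,s32,s39,s42,s44,s5,s9} — reject; 1/1 del acc.
'rrr5': N↓-sim [36, 30, 23, 9, 3] end={s26,s39,s44} ∉↓L; 4/4 deletions ∈↓L.
'5r5r': |S_i|=[36, 31, 20, 9, 3] end={s26,s39,s44} rej; 4/4 del acc.
'55rr': |S_i|=[36, 31, 16, 7, 3] end={s26,s39,s44} ∉↓L; 4/4 del acc.
'555r': N↓-sim [36, 31, 16, 8, 3] end={s26,s39,s44} rej; 4/4 deletions ∈↓L.
'r5r55': run [36, 30, 20, 10, 4, 3] end={s26,s39,s44} — reject; 5/5 deletions ∈↓L.
6 minimals (antichain).


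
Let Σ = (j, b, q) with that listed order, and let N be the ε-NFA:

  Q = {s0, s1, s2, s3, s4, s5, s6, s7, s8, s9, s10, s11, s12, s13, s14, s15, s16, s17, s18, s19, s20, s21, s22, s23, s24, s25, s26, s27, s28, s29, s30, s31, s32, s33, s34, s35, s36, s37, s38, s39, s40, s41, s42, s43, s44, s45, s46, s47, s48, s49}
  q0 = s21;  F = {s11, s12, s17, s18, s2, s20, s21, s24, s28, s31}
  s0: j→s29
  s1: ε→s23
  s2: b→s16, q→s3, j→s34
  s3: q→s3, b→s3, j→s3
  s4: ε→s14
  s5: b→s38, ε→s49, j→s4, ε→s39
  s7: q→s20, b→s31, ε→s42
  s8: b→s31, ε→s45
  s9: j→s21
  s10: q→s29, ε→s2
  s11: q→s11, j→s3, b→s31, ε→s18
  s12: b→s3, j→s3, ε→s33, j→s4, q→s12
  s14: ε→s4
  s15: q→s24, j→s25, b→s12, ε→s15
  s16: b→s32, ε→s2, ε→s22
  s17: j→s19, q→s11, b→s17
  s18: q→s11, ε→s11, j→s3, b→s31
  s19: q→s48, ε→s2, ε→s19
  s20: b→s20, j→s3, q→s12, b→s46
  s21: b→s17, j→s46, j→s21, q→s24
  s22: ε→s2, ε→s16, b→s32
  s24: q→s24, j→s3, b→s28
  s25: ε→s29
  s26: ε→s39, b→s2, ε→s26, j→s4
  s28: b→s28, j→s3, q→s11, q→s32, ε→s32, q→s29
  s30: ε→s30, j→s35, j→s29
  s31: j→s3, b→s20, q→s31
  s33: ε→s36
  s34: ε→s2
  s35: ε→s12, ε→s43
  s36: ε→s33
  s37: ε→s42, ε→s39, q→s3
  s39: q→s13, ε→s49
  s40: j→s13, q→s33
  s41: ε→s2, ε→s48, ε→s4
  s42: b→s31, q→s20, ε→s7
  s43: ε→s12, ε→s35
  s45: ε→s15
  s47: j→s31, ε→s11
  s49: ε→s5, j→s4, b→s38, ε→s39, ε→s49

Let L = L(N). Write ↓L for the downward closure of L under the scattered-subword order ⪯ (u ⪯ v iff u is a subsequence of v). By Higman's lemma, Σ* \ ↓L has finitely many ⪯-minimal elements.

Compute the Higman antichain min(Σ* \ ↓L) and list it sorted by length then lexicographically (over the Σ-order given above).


min(Σ*\↓L) = [qj, bjq, bqbbqb].

|Q|=50, |F|=10, |δ|=107 (42 ε).
min D↑ (10 st, q0=0, F={5}): 0:j→0,b→1,q→2 1:j→3,b→1,q→4 2:j→5,b→6,q→2 3:j→3,b→3,q→5 4:j→5,b→7,q→4 5:j→5,b→5,q→5 6:j→5,b→6,q→4 7:j→5,b→8,q→7 8:j→5,b→8,q→9 9:j→5,b→5,q→9 (ε-aug+det+¬).
'qj': |S_i|=[23, 16, 3] end={s14,s3,s4} rej; 2/2 deletions ∈↓L.
'bjq': |S_i|=[23, 21, 10, 2] end={s3,s48} rej; 3/3 del acc.
'bqbbqb': |S_i|=[23, 21, 14, 9, 8, 6, 1] end={s3} ∉↓L; 6/6 single-dels accept.
3 obstructions.


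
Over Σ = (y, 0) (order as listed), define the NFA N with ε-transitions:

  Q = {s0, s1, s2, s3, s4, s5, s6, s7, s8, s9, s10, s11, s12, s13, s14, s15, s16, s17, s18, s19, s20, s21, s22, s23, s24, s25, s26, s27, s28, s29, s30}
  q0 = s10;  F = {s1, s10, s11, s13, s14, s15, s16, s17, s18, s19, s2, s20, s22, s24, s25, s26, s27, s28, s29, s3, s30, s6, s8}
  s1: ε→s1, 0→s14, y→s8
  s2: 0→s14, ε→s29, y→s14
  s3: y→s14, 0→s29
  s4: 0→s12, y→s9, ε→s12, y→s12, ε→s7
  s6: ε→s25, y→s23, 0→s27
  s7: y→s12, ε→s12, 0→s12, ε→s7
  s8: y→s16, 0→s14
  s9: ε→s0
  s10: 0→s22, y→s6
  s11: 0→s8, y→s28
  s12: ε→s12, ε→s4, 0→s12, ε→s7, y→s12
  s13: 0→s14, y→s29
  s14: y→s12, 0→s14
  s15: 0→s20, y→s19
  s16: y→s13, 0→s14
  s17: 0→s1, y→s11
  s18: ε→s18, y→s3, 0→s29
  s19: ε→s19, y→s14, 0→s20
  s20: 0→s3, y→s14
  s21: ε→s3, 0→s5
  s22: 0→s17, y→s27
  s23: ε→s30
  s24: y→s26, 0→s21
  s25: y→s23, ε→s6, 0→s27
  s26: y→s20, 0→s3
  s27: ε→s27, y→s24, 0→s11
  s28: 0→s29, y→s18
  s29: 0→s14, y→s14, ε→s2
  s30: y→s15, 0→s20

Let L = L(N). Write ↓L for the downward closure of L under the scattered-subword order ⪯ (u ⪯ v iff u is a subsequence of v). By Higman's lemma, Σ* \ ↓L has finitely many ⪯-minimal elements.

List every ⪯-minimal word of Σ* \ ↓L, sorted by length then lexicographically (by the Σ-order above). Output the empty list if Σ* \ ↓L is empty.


|Q|=31, |F|=23, |δ|=72 (18 ε).
min D↑ (22 st, q0=0, F={17}): 0:y→1,0→2 1:y→3,0→4 2:y→4,0→5 3:y→6,0→7 4:y→8,0→9 5:y→9,0→10 6:y→11,0→7 7:y→12,0→13 8:y→14,0→13 9:y→15,0→16 10:y→16,0→12 11:y→12,0→7 12:y→17,0→12 13:y→12,0→18 14:y→7,0→13 15:y→19,0→18 16:y→20,0→12 17:y→17,0→17 18:y→12,0→12 19:y→13,0→18 20:y→21,0→12 21:y→18,0→12 (ε-aug+det+¬).
'yy0yy': |S_i|=[31, 27, 22, 12, 6, 5] end={s0,s12,s4,s7,s9} ∉↓L; 5/5 deletions ∈↓L.
'0000y': run [31, 24, 19, 13, 6, 5] end={s0,s12,s4,s7,s9} rej; 5/5 single-dels accept.
'yyyyyy': |S_i|=[31, 27, 22, 15, 11, 6, 5] end={s0,s12,s4,s7,s9} rej; 6/6 single-dels accept.
3 words, ⪯-incomp.

min(Σ*\↓L) = [yy0yy, 0000y, yyyyyy].


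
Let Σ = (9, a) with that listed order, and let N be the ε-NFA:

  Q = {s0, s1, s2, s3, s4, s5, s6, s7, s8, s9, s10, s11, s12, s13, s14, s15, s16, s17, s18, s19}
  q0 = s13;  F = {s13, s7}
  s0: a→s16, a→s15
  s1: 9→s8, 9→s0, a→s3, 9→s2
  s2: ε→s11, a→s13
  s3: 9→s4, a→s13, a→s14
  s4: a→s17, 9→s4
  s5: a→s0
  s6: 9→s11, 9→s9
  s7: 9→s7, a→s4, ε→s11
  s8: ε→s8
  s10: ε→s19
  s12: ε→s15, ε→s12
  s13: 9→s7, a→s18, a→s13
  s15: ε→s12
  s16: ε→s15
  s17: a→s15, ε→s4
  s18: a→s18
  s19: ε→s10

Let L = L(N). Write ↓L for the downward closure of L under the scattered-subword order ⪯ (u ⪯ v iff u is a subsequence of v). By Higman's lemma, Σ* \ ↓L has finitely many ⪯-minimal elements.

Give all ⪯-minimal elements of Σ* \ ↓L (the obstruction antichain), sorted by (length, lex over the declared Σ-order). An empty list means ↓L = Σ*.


min(Σ*\↓L) = [9a].

|Q|=20, |F|=2, |δ|=32 (10 ε).
min D↑ (3 st, q0=0, F={2}): 0:9→1,a→0 1:9→1,a→2 2:9→2,a→2 (ε-aug+det+¬).
'9a': run [8, 6, 4] end={s12,s15,s17,s4} — reject; 2/2 single-dels accept.
1 minimals (antichain).


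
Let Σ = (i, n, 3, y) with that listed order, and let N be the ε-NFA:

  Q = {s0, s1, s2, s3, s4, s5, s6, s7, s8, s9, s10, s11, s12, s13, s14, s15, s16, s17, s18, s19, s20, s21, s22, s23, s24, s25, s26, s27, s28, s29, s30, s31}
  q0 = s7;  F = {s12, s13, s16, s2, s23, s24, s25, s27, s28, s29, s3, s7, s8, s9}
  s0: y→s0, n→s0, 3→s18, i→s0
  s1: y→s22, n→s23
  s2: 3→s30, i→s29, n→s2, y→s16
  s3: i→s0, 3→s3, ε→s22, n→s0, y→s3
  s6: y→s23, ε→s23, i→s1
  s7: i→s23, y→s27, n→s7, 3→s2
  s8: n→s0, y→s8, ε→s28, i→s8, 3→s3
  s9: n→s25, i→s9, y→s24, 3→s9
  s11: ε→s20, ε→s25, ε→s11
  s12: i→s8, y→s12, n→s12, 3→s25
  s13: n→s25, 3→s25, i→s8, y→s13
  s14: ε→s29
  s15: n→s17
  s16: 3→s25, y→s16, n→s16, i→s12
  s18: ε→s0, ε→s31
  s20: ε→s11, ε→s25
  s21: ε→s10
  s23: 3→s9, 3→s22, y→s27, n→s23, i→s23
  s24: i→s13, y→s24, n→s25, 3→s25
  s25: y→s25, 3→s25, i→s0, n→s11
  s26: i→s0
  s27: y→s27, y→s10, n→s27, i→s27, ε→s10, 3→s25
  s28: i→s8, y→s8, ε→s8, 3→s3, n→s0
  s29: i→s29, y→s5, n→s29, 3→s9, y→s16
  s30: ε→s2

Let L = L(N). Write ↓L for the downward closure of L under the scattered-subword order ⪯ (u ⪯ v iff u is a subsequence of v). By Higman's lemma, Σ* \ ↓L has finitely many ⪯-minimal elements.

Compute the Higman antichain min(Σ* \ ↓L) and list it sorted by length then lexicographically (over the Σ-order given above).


|Q|=32, |F|=14, |δ|=84 (15 ε).
min D↑ (14 st, q0=0, F={10}): 0:i→1,n→0,3→2,y→3 1:i→1,n→1,3→4,y→3 2:i→5,n→2,3→2,y→6 3:i→3,n→3,3→7,y→3 4:i→4,n→7,3→4,y→8 5:i→5,n→5,3→4,y→6 6:i→9,n→6,3→7,y→6 7:i→10,n→7,3→7,y→7 8:i→11,n→7,3→7,y→8 9:i→12,n→9,3→7,y→9 10:i→10,n→10,3→10,y→10 11:i→12,n→7,3→7,y→11 12:i→12,n→10,3→13,y→12 13:i→10,n→10,3→13,y→13 [Hopcroft].
'y3i': run [23, 17, 8, 3] end={s0,s18,s31} rej; 3/3 del acc.
'i3ni': |S_i|=[23, 20, 13, 6, 3] end={s0,s18,s31} — reject; 4/4 single-dels accept.
'3yiin': |S_i|=[23, 19, 15, 12, 7, 3] end={s0,s18,s31} ∉↓L; 5/5 single-dels accept.
3 words, ⪯-incomp.

A = [y3i, i3ni, 3yiin].


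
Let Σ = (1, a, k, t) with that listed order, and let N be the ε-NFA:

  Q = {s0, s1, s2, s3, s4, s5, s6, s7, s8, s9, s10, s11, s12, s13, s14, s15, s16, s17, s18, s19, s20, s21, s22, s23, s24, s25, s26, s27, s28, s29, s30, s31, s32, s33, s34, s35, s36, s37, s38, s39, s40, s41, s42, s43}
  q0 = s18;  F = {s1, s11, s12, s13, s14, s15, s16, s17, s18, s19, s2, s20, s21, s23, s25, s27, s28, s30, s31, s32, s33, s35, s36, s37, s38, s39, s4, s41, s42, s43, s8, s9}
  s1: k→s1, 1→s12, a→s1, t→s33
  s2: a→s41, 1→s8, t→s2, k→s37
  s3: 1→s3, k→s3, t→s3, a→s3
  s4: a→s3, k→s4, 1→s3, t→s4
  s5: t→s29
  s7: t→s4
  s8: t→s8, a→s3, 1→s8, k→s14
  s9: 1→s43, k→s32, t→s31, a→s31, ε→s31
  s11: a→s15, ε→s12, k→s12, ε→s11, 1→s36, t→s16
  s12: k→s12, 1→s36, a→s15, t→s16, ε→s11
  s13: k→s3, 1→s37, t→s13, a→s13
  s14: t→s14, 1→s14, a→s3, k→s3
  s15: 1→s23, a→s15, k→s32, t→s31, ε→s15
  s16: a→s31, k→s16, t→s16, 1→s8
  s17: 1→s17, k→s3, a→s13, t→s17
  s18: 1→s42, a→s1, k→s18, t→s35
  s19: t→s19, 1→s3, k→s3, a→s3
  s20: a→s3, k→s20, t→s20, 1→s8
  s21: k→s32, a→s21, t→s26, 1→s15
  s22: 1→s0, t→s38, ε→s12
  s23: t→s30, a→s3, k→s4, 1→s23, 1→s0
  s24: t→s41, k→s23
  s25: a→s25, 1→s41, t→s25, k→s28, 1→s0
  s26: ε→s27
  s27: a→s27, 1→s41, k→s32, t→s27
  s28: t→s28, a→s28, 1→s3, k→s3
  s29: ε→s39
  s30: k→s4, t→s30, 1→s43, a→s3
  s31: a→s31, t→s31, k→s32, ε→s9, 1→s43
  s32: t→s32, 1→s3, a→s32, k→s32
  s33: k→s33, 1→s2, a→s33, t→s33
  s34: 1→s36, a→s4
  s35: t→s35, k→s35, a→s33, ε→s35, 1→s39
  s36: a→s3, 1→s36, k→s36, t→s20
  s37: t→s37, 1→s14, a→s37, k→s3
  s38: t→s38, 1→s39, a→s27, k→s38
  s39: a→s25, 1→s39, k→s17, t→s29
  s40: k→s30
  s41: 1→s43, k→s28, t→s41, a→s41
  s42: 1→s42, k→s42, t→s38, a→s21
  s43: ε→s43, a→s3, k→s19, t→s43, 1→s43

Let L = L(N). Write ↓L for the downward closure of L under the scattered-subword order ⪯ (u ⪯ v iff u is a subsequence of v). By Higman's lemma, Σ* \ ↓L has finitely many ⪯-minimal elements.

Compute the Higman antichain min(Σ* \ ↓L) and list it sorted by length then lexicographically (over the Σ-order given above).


|Q|=44, |F|=32, |δ|=154 (11 ε).
min D↑ (31 st, q0=0, F={19}): 0:1→1,a→2,k→0,t→3 1:1→1,a→4,k→1,t→5 2:1→6,a→2,k→2,t→7 3:1→8,a→7,k→3,t→3 4:1→9,a→4,k→10,t→11 5:1→8,a→11,k→5,t→5 6:1→12,a→9,k→6,t→13 7:1→14,a→7,k→7,t→7 8:1→8,a→15,k→16,t→8 9:1→17,a→9,k→10,t→18 10:1→19,a→10,k→10,t→10 11:1→20,a→11,k→10,t→11 12:1→12,a→19,k→12,t→21 13:1→22,a→18,k→13,t→13 14:1→22,a→20,k→23,t→14 15:1→20,a→15,k→24,t→15 16:1→16,a→25,k→19,t→16 17:1→17,a→19,k→26,t→27 18:1→28,a→18,k→10,t→18 19:1→19,a→19,k→19,t→19 20:1→28,a→20,k→24,t→20 21:1→22,a→19,k→21,t→21 22:1→22,a→19,k→29,t→22 23:1→29,a→23,k→19,t→23 24:1→19,a→24,k→19,t→24 25:1→23,a→25,k→19,t→25 26:1→19,a→19,k→26,t→26 27:1→28,a→19,k→26,t→27 28:1→28,a→19,k→30,t→28 29:1→29,a→19,k→19,t→29 30:1→19,a→19,k→19,t→30 (ε-aug+det+¬).
'1ak1': run [36, 32, 20, 5, 1] end={s3} rej; 4/4 single-dels accept.
'a11a': N↓-sim [36, 29, 22, 11, 1] end={s3} — reject; 4/4 deletions ∈↓L.
't1kk': N↓-sim [36, 27, 15, 7, 1] end={s3} ∉↓L; 4/4 single-dels accept.
3 minimals (antichain).

Antichain: [1ak1, a11a, t1kk].


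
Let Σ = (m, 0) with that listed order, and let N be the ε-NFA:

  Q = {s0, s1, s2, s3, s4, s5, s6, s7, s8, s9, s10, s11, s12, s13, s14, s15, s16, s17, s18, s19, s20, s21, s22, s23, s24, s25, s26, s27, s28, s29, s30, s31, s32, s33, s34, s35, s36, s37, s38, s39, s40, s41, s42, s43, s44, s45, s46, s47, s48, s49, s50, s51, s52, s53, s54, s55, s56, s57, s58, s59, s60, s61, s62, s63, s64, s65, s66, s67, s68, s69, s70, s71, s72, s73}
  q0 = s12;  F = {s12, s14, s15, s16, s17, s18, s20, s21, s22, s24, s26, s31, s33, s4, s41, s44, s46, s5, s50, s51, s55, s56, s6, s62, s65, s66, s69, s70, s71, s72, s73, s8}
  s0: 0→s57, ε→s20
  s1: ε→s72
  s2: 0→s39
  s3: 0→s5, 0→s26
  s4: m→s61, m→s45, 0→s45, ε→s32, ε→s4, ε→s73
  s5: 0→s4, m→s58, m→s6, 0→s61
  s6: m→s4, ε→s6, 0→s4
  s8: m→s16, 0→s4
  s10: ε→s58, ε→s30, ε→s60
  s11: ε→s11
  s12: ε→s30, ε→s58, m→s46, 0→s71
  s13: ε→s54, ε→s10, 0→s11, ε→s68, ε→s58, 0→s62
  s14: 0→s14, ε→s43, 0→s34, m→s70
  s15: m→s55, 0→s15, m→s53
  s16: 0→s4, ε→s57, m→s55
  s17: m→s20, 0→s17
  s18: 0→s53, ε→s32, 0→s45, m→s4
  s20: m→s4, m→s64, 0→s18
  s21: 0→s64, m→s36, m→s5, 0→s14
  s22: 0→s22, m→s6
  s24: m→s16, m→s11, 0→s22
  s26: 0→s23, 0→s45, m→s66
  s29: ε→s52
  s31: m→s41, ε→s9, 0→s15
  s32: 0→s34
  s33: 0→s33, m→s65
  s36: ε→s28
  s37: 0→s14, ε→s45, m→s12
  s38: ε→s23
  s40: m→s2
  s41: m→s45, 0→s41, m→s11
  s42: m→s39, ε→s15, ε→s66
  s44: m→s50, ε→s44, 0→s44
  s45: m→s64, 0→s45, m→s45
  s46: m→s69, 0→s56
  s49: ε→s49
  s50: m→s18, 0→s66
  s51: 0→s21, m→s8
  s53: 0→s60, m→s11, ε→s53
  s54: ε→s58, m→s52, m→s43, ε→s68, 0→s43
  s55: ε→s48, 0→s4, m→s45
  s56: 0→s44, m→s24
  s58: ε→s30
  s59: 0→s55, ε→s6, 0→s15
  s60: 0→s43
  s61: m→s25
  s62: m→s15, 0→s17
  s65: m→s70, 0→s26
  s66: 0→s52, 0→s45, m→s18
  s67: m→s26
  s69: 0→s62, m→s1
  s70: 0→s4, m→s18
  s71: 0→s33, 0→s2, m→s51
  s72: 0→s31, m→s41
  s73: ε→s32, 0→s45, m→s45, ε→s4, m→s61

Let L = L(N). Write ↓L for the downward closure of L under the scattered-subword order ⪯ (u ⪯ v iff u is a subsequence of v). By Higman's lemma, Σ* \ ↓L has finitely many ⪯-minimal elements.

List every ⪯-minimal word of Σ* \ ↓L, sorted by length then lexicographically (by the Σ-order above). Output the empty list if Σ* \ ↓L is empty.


min(Σ*\↓L) = [mmmmm, 0mm0m, 0mm00, 00m00, m00mm0, 00mmm0].

|Q|=74, |F|=32, |δ|=139 (36 ε).
min D↑ (32 st, q0=0, F={26}): 0:m→1,0→2 1:m→3,0→4 2:m→5,0→6 3:m→7,0→8 4:m→9,0→10 5:m→11,0→12 6:m→13,0→6 7:m→14,0→15 8:m→16,0→17 9:m→18,0→19 10:m→20,0→10 11:m→18,0→21 12:m→22,0→23 13:m→24,0→25 14:m→26,0→14 15:m→14,0→16 16:m→27,0→16 17:m→28,0→17 18:m→27,0→21 19:m→29,0→19 20:m→30,0→31 21:m→26,0→26 22:m→29,0→21 23:m→24,0→23 24:m→30,0→21 25:m→31,0→26 26:m→26,0→26 27:m→26,0→21 28:m→21,0→30 29:m→21,0→21 30:m→21,0→26 31:m→30,0→26 (ε-aug+det+¬).
'mmmmm': N↓-sim [54, 49, 40, 27, 15, 5] end={s11,s25,s45,s61,s64} rej; 5/5 deletions ∈↓L.
'0mm0m': N↓-sim [54, 49, 39, 27, 13, 5] end={s11,s25,s45,s61,s64} rej; 5/5 single-dels accept.
'0mm00': N↓-sim [54, 49, 39, 27, 13, 5] end={s34,s43,s45,s60,s64} ∉↓L; 5/5 deletions ∈↓L.
'00m00': run [54, 49, 39, 29, 17, 9] end={s11,s23,s34,s43,s45,s52,s53,s60,s64} — reject; 5/5 deletions ∈↓L.
'm00mm0': |S_i|=[54, 49, 42, 28, 21, 13, 7] end={s11,s34,s43,s45,s53,s60,s64} — reject; 6/6 single-dels accept.
'00mmm0': run [54, 49, 39, 29, 19, 13, 7] end={s11,s34,s43,s45,s53,s60,s64} rej; 6/6 del acc.
6 words, ⪯-incomp.


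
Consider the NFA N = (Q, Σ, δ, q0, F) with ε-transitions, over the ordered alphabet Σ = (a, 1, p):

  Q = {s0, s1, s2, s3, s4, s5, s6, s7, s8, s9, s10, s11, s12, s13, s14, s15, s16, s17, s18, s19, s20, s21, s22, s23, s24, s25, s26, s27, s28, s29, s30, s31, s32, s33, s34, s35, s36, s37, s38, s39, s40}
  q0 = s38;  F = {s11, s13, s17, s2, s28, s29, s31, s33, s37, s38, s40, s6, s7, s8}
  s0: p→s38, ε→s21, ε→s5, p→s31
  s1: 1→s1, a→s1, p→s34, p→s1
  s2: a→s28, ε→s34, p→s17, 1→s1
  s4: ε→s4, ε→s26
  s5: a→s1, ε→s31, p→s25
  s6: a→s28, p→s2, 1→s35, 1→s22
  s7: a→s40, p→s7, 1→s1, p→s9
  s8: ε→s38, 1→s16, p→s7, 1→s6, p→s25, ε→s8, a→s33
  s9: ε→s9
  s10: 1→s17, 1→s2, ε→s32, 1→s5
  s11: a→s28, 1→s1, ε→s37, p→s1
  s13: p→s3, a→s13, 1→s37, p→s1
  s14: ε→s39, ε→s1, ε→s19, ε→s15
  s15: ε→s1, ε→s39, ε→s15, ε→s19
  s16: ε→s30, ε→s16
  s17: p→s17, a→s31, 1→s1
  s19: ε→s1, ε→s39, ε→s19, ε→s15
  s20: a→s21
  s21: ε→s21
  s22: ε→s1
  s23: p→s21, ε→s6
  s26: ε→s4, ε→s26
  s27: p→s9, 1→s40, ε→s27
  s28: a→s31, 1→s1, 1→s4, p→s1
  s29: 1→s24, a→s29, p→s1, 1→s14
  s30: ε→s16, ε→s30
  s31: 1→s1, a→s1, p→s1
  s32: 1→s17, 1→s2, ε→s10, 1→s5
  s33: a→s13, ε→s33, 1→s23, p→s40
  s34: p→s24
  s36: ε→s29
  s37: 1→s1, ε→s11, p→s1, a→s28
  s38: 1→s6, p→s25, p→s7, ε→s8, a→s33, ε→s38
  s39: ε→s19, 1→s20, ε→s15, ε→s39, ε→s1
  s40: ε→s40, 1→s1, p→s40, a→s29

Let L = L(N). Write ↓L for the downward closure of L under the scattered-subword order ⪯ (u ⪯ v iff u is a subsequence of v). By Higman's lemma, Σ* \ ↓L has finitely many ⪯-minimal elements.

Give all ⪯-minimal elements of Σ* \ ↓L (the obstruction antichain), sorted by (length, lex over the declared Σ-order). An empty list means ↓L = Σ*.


Antichain: [11, p1, aap, 1ap, 1aaa, 1ppaa].

|Q|=41, |F|=14, |δ|=114 (44 ε).
min D↑ (13 st, q0=0, F={7}): 0:a→1,1→2,p→3 1:a→4,1→2,p→5 2:a→6,1→7,p→8 3:a→5,1→7,p→3 4:a→4,1→9,p→7 5:a→10,1→7,p→5 6:a→11,1→7,p→7 7:a→7,1→7,p→7 8:a→6,1→7,p→12 9:a→6,1→7,p→7 10:a→10,1→7,p→7 11:a→7,1→7,p→7 12:a→11,1→7,p→12.
'11': run [33, 23, 9] end={s1,s20,s21,s22,s24,s26,s34,s35,s4} ∉↓L; 2/2 single-dels accept.
'p1': |S_i|=[33, 21, 11] end={s1,s14,s15,s19,s20,s21,s24,s26,s34,s39,s4} ∉↓L; 2/2 del acc.
'aap': run [33, 26, 18, 4] end={s1,s24,s3,s34} rej; 3/3 deletions ∈↓L.
'1ap': N↓-sim [33, 23, 8, 3] end={s1,s24,s34} rej; 3/3 single-dels accept.
'1aaa': |S_i|=[33, 23, 8, 4, 3] end={s1,s24,s34} ∉↓L; 4/4 del acc.
'1ppaa': |S_i|=[33, 23, 10, 5, 4, 3] end={s1,s24,s34} rej; 5/5 single-dels accept.
6 obstructions.


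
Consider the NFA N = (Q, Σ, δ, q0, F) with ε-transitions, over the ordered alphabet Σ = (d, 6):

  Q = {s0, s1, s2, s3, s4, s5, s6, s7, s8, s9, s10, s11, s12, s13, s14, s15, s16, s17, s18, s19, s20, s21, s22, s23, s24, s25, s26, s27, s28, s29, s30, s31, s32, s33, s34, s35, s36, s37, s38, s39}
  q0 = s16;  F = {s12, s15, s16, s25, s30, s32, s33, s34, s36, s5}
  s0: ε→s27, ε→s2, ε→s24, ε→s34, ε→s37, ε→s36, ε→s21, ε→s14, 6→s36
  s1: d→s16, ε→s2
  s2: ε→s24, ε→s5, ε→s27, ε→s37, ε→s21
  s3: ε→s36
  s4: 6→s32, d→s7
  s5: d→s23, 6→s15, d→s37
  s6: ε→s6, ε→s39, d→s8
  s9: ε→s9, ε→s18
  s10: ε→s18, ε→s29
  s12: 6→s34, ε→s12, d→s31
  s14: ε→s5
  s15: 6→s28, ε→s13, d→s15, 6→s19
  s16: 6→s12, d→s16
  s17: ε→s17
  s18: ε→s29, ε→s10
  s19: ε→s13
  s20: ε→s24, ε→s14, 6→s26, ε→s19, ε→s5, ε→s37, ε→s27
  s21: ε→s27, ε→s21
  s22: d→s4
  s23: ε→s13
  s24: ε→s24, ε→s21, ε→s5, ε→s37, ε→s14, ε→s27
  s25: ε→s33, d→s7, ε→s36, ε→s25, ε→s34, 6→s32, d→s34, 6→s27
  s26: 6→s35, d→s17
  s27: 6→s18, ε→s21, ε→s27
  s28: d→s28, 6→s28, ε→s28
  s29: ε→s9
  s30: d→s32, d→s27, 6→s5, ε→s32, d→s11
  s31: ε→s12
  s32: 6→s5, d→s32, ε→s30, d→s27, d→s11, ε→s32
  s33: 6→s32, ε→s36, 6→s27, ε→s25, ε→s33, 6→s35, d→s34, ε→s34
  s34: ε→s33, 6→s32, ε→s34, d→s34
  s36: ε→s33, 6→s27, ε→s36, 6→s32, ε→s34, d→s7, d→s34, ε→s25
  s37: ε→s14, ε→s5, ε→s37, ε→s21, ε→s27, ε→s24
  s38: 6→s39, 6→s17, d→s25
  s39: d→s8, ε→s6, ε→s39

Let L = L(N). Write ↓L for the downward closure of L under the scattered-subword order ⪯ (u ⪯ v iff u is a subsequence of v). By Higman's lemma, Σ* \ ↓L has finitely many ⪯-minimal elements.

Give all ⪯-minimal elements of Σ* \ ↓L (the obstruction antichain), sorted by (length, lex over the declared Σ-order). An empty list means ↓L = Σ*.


|Q|=40, |F|=10, |δ|=121 (73 ε).
min D↑ (7 st, q0=0, F={6}): 0:d→0,6→1 1:d→1,6→2 2:d→2,6→3 3:d→3,6→4 4:d→4,6→5 5:d→5,6→6 6:d→6,6→6.
'666666': N↓-sim [27, 26, 24, 19, 15, 8, 3] end={s13,s19,s28} ∉↓L; 6/6 deletions ∈↓L.
1 words, ⪯-incomp.

Antichain: [666666].


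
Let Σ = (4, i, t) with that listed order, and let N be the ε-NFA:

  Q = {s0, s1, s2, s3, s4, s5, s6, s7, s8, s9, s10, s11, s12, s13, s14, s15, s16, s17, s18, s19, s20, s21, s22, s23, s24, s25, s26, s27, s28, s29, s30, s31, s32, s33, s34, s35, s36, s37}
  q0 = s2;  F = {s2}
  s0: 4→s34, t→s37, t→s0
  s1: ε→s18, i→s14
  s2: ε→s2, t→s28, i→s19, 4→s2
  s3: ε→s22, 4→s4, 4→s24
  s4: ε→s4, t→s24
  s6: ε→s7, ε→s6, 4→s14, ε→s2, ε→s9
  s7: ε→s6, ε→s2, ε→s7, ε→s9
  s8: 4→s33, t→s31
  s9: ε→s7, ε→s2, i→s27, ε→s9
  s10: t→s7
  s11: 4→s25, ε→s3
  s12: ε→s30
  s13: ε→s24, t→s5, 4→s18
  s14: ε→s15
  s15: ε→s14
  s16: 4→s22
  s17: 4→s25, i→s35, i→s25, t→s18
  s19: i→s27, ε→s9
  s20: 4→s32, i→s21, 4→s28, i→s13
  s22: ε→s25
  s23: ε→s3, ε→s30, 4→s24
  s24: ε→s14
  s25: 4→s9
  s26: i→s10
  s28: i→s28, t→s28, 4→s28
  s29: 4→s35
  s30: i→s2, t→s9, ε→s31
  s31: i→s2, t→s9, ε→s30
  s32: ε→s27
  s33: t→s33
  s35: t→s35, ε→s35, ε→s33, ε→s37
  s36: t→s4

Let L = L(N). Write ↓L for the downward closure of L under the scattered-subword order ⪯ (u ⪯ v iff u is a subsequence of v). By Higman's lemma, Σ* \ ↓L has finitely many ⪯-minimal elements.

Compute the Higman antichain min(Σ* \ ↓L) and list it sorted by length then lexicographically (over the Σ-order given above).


|Q|=38, |F|=1, |δ|=73 (31 ε).
min D↑ (2 st, q0=0, F={1}): 0:4→0,i→0,t→1 1:4→1,i→1,t→1 (ε-aug+det+¬).
't': N↓-sim [9, 1] end={s28} — reject; 1/1 del acc.
1 minimals (antichain).

Antichain: [t].


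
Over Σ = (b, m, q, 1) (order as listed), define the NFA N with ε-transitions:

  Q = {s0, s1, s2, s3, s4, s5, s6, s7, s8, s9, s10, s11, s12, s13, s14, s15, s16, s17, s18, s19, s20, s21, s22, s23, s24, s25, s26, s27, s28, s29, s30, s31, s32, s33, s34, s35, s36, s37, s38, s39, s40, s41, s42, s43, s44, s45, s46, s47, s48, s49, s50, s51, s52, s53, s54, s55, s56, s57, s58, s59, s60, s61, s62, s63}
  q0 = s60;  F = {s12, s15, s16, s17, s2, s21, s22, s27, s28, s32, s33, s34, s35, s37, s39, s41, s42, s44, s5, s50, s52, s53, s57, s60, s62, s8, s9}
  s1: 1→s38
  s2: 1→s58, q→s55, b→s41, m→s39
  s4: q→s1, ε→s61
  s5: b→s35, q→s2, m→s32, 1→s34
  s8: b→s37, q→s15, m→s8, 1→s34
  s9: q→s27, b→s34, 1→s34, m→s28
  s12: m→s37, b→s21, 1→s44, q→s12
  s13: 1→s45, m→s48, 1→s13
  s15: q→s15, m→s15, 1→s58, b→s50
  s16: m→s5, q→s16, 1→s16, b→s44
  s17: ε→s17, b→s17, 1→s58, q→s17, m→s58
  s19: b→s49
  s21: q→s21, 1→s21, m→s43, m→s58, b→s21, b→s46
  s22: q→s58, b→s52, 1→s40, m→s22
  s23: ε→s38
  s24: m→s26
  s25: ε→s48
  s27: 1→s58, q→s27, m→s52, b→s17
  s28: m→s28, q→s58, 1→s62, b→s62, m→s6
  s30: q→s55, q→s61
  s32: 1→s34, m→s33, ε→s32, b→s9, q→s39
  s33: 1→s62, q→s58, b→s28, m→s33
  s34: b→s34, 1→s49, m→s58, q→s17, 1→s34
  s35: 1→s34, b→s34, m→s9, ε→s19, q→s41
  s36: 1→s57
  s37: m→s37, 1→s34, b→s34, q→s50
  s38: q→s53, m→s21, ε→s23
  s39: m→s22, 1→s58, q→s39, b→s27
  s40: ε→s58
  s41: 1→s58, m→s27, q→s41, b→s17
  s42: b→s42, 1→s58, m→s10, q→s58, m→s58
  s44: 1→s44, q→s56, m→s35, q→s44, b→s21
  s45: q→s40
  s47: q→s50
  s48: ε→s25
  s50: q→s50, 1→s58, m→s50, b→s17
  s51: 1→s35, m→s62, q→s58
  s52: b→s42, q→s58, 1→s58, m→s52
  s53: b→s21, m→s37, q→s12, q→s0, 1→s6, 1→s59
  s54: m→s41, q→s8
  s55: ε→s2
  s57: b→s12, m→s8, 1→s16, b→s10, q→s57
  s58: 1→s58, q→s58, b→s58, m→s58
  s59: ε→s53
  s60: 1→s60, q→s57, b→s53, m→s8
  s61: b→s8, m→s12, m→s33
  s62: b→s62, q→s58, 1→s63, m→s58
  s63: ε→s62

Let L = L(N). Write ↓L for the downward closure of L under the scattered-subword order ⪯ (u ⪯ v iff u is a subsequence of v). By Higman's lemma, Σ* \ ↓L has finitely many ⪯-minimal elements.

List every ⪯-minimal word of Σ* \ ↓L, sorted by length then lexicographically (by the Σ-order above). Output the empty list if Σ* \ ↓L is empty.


|Q|=64, |F|=27, |δ|=155 (12 ε).
min D↑ (28 st, q0=0, F={10}): 0:b→1,m→2,q→3,1→0 1:b→4,m→5,q→6,1→1 2:b→5,m→2,q→7,1→8 3:b→6,m→2,q→3,1→9 4:b→4,m→10,q→4,1→4 5:b→8,m→5,q→11,1→8 6:b→4,m→5,q→6,1→12 7:b→11,m→7,q→7,1→10 8:b→8,m→10,q→13,1→8 9:b→12,m→14,q→9,1→9 10:b→10,m→10,q→10,1→10 11:b→13,m→11,q→11,1→10 12:b→4,m→15,q→12,1→12 13:b→13,m→10,q→13,1→10 14:b→15,m→16,q→17,1→8 15:b→8,m→18,q→19,1→8 16:b→18,m→20,q→21,1→8 17:b→19,m→21,q→17,1→10 18:b→8,m→22,q→23,1→8 19:b→13,m→23,q→19,1→10 20:b→22,m→20,q→10,1→24 21:b→23,m→25,q→21,1→10 22:b→24,m→22,q→10,1→24 23:b→13,m→26,q→23,1→10 24:b→24,m→10,q→10,1→24 25:b→26,m→25,q→10,1→10 26:b→27,m→26,q→10,1→10 27:b→27,m→10,q→10,1→10 (ε-aug+det+¬).
'bbm': N↓-sim [40, 27, 11, 3] end={s10,s43,s58} ∉↓L; 3/3 del acc.
'mq1': run [40, 29, 14, 2] end={s40,s58} ∉↓L; 3/3 del acc.
'm1m': N↓-sim [40, 29, 7, 1] end={s58} — reject; 3/3 deletions ∈↓L.
'q1mmmq': run [40, 37, 30, 25, 18, 11, 1] end={s58} ∉↓L; 6/6 deletions ∈↓L.
4 words, ⪯-incomp.

min(Σ*\↓L) = [bbm, mq1, m1m, q1mmmq].


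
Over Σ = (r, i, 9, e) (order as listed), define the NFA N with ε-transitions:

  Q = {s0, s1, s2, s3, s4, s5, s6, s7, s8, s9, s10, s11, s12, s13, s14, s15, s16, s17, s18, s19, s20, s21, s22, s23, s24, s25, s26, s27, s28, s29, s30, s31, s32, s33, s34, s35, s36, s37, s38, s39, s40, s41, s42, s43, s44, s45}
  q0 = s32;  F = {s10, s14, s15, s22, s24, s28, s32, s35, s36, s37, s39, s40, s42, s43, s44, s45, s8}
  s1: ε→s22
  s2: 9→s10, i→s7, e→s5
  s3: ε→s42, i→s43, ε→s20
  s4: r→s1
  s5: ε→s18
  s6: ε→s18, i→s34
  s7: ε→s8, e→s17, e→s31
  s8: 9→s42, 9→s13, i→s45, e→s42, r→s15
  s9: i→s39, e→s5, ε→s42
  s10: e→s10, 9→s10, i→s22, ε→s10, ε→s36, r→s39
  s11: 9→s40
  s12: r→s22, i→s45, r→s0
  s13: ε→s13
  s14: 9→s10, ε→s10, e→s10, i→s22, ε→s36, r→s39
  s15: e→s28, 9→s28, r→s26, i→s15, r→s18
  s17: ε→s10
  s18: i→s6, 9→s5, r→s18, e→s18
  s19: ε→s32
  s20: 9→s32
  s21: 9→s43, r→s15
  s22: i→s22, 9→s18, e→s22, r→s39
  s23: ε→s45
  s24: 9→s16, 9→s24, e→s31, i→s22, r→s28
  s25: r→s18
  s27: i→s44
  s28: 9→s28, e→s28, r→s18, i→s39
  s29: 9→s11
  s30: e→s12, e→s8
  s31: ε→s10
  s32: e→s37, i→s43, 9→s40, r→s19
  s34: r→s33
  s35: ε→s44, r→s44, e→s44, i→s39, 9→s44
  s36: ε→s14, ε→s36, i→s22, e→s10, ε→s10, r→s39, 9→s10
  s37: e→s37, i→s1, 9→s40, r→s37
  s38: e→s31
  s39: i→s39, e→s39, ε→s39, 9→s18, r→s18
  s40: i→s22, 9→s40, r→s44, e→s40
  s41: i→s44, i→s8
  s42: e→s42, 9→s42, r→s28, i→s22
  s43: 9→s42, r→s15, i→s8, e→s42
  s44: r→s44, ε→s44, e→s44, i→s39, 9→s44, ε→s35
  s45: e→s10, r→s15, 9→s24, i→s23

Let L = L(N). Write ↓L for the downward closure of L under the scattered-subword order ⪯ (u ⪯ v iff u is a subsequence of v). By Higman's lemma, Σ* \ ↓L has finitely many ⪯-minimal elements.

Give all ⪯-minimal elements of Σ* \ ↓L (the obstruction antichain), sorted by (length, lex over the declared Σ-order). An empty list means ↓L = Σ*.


A = [irr, 9i9, ei9, 9rir, iiier9].

|Q|=46, |F|=17, |δ|=124 (23 ε).
min D↑ (15 st, q0=0, F={9}): 0:r→0,i→1,9→2,e→3 1:r→4,i→5,9→6,e→6 2:r→7,i→8,9→2,e→2 3:r→3,i→8,9→2,e→3 4:r→9,i→4,9→10,e→10 5:r→4,i→11,9→6,e→6 6:r→10,i→8,9→6,e→6 7:r→7,i→12,9→7,e→7 8:r→12,i→8,9→9,e→8 9:r→9,i→9,9→9,e→9 10:r→9,i→12,9→10,e→10 11:r→4,i→11,9→13,e→14 12:r→9,i→12,9→9,e→12 13:r→10,i→8,9→13,e→14 14:r→12,i→8,9→14,e→14.
'irr': |S_i|=[29, 23, 9, 6] end={s18,s26,s33,s34,s5,s6} — reject; 3/3 del acc.
'9i9': |S_i|=[29, 19, 7, 5] end={s18,s33,s34,s5,s6} ∉↓L; 3/3 deletions ∈↓L.
'ei9': run [29, 18, 8, 5] end={s18,s33,s34,s5,s6} — reject; 3/3 deletions ∈↓L.
'9rir': N↓-sim [29, 19, 9, 6, 5] end={s18,s33,s34,s5,s6} — reject; 4/4 deletions ∈↓L.
'iiier9': |S_i|=[29, 23, 21, 18, 12, 6, 5] end={s18,s33,s34,s5,s6} rej; 6/6 single-dels accept.
5 words, ⪯-incomp.


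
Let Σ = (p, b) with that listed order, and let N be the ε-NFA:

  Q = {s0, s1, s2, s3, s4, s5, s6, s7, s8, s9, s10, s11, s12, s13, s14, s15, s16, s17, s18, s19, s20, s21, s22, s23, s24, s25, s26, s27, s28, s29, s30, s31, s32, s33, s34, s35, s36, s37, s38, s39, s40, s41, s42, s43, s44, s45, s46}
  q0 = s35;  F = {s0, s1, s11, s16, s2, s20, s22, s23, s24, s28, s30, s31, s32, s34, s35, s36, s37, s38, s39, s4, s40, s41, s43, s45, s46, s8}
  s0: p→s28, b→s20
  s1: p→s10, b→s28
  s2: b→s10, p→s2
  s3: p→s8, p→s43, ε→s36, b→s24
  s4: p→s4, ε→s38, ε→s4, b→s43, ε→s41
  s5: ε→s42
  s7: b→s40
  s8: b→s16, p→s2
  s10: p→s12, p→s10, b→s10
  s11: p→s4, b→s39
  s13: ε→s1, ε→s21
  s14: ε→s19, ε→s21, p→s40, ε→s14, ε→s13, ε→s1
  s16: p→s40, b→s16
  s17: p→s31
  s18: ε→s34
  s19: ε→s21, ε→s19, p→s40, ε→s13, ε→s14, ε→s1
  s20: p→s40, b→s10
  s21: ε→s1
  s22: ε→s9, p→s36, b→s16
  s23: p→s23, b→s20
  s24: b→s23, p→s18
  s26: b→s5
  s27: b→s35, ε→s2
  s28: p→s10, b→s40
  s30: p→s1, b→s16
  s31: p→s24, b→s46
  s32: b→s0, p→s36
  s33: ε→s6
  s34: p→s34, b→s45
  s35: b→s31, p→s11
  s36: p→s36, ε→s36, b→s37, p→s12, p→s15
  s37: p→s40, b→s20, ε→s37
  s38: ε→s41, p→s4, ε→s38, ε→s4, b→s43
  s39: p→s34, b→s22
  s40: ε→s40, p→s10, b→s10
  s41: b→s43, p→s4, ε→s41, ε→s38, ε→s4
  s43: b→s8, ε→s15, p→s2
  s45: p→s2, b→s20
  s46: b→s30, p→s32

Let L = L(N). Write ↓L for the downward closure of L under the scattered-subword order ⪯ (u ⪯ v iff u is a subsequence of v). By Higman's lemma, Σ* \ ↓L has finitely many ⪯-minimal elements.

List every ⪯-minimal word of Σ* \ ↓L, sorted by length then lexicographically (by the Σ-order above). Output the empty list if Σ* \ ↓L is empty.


Antichain: [ppbpb, bpbbb, bbbpp, pbbbpb, bbbbpb].

|Q|=47, |F|=26, |δ|=98 (32 ε).
min D↑ (25 st, q0=0, F={21}): 0:p→1,b→2 1:p→3,b→4 2:p→5,b→6 3:p→3,b→7 4:p→8,b→9 5:p→8,b→10 6:p→11,b→12 7:p→13,b→14 8:p→8,b→15 9:p→16,b→17 10:p→10,b→18 11:p→16,b→19 12:p→20,b→17 13:p→13,b→21 14:p→13,b→17 15:p→13,b→18 16:p→16,b→22 17:p→23,b→17 18:p→23,b→21 19:p→24,b→18 20:p→21,b→24 21:p→21,b→21 22:p→23,b→18 23:p→21,b→21 24:p→21,b→23.
'ppbpb': |S_i|=[31, 27, 19, 11, 4, 2] end={s10,s12} rej; 5/5 single-dels accept.
'bpbbb': run [31, 26, 17, 10, 4, 2] end={s10,s12} rej; 5/5 deletions ∈↓L.
'bbbpp': N↓-sim [31, 26, 20, 10, 5, 2] end={s10,s12} — reject; 5/5 del acc.
'pbbbpb': N↓-sim [31, 27, 19, 13, 6, 3, 2] end={s10,s12} ∉↓L; 6/6 del acc.
'bbbbpb': run [31, 26, 20, 10, 6, 3, 2] end={s10,s12} — reject; 6/6 deletions ∈↓L.
5 words, ⪯-incomp.


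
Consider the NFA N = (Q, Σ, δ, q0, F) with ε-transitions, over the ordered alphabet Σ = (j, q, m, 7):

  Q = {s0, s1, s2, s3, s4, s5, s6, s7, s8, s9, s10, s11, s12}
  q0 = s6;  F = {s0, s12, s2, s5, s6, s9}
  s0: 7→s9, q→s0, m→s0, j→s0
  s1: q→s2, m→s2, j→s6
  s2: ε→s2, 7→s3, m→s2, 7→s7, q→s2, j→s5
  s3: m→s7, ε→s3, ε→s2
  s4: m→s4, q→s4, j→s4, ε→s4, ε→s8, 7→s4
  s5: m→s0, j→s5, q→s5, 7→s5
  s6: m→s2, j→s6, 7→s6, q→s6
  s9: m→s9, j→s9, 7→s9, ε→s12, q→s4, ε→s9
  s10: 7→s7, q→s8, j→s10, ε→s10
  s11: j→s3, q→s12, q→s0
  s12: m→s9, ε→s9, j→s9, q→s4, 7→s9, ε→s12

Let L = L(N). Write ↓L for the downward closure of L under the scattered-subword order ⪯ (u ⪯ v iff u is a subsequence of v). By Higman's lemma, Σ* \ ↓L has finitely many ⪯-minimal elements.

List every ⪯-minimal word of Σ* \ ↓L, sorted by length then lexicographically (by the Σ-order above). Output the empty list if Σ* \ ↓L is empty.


A = [mjm7q].

|Q|=13, |F|=6, |δ|=49 (10 ε).
min D↑ (6 st, q0=0, F={5}): 0:j→0,q→0,m→1,7→0 1:j→2,q→1,m→1,7→1 2:j→2,q→2,m→3,7→2 3:j→3,q→3,m→3,7→4 4:j→4,q→5,m→4,7→4 5:j→5,q→5,m→5,7→5 (ε-aug+det+¬).
'mjm7q': |S_i|=[10, 9, 6, 5, 4, 2] end={s4,s8} — reject; 5/5 single-dels accept.
1 words, ⪯-incomp.


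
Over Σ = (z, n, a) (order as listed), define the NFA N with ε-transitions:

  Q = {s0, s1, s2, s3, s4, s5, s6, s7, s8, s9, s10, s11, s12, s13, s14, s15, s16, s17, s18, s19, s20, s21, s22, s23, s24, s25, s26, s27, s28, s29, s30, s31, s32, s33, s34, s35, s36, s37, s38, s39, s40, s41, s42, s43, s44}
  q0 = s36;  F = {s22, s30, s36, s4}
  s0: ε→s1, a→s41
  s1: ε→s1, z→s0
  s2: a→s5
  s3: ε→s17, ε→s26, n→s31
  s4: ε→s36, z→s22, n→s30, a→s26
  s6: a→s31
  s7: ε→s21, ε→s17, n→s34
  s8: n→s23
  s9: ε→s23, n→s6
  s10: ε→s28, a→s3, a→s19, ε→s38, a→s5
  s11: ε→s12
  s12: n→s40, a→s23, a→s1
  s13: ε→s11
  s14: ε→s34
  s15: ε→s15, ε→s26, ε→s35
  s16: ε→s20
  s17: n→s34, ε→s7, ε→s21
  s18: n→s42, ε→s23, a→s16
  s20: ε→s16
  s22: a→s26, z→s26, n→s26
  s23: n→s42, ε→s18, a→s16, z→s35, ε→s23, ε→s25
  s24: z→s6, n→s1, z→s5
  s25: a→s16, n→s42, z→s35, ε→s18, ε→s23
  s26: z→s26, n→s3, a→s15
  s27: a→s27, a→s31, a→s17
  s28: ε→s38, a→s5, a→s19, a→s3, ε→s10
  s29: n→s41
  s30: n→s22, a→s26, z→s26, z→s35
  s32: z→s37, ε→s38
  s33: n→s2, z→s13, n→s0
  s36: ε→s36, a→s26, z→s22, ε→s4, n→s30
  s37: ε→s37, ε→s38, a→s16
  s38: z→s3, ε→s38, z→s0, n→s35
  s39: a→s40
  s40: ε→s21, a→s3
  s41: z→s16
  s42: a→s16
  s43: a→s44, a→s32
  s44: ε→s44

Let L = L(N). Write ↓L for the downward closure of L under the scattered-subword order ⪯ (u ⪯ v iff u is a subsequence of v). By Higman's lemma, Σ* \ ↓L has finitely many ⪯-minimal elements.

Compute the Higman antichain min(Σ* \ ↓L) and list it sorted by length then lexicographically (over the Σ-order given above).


|Q|=45, |F|=4, |δ|=99 (36 ε).
min D↑ (4 st, q0=0, F={3}): 0:z→1,n→2,a→3 1:z→3,n→3,a→3 2:z→3,n→1,a→3 3:z→3,n→3,a→3.
'a': |S_i|=[13, 9] end={s15,s17,s21,s26,s3,s31,s34,s35,s7} — reject; 1/1 deletions ∈↓L.
'zz': run [13, 10, 9] end={s15,s17,s21,s26,s3,s31,s34,s35,s7} ∉↓L; 2/2 single-dels accept.
'zn': N↓-sim [13, 10, 9] end={s15,s17,s21,s26,s3,s31,s34,s35,s7} rej; 2/2 del acc.
'nz': run [13, 11, 9] end={s15,s17,s21,s26,s3,s31,s34,s35,s7} ∉↓L; 2/2 deletions ∈↓L.
'nnn': N↓-sim [13, 11, 10, 9] end={s15,s17,s21,s26,s3,s31,s34,s35,s7} ∉↓L; 3/3 del acc.
5 minimals (antichain).

min(Σ*\↓L) = [a, zz, zn, nz, nnn].


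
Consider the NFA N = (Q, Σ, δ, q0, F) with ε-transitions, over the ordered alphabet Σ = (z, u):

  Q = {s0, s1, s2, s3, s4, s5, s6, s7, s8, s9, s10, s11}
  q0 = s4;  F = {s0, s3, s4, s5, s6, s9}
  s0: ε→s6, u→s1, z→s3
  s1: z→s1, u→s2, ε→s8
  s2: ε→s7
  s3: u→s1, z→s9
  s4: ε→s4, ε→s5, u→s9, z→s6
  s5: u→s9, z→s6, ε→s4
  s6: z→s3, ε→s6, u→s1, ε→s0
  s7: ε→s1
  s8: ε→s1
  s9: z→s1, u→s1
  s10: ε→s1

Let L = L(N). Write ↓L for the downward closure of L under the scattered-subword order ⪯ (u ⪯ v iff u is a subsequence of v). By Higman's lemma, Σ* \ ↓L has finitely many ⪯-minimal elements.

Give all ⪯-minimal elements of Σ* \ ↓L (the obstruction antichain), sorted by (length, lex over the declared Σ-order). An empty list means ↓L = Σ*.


|Q|=12, |F|=6, |δ|=25 (11 ε).
min D↑ (5 st, q0=0, F={4}): 0:z→1,u→2 1:z→3,u→4 2:z→4,u→4 3:z→2,u→4 4:z→4,u→4 [Hopcroft].
'zu': |S_i|=[10, 8, 4] end={s1,s2,s7,s8} — reject; 2/2 single-dels accept.
'uz': |S_i|=[10, 5, 4] end={s1,s2,s7,s8} ∉↓L; 2/2 del acc.
'uu': run [10, 5, 4] end={s1,s2,s7,s8} rej; 2/2 single-dels accept.
'zzzz': run [10, 8, 6, 5, 4] end={s1,s2,s7,s8} ∉↓L; 4/4 single-dels accept.
4 minimals (antichain).

Antichain: [zu, uz, uu, zzzz].
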